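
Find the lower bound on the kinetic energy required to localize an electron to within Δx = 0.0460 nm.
4.501 eV

Localizing a particle requires giving it sufficient momentum uncertainty:

1. From uncertainty principle: Δp ≥ ℏ/(2Δx)
   Δp_min = (1.055e-34 J·s) / (2 × 4.600e-11 m)
   Δp_min = 1.146e-24 kg·m/s

2. This momentum uncertainty corresponds to kinetic energy:
   KE ≈ (Δp)²/(2m) = (1.146e-24)²/(2 × 9.109e-31 kg)
   KE = 7.212e-19 J = 4.501 eV

Tighter localization requires more energy.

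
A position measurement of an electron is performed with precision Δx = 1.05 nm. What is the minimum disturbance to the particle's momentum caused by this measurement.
5.022 × 10^-26 kg·m/s

The uncertainty principle implies that measuring position disturbs momentum:
ΔxΔp ≥ ℏ/2

When we measure position with precision Δx, we necessarily introduce a momentum uncertainty:
Δp ≥ ℏ/(2Δx)
Δp_min = (1.055e-34 J·s) / (2 × 1.050e-09 m)
Δp_min = 5.022e-26 kg·m/s

The more precisely we measure position, the greater the momentum disturbance.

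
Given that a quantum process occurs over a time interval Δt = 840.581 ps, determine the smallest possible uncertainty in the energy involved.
391.522 neV

Using the energy-time uncertainty principle:
ΔEΔt ≥ ℏ/2

The minimum uncertainty in energy is:
ΔE_min = ℏ/(2Δt)
ΔE_min = (1.055e-34 J·s) / (2 × 8.406e-10 s)
ΔE_min = 6.273e-26 J = 391.522 neV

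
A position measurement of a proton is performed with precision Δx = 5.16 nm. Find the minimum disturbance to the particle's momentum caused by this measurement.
1.022 × 10^-26 kg·m/s

The uncertainty principle implies that measuring position disturbs momentum:
ΔxΔp ≥ ℏ/2

When we measure position with precision Δx, we necessarily introduce a momentum uncertainty:
Δp ≥ ℏ/(2Δx)
Δp_min = (1.055e-34 J·s) / (2 × 5.160e-09 m)
Δp_min = 1.022e-26 kg·m/s

The more precisely we measure position, the greater the momentum disturbance.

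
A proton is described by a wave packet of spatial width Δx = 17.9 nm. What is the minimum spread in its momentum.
2.946 × 10^-27 kg·m/s

For a wave packet, the spatial width Δx and momentum spread Δp are related by the uncertainty principle:
ΔxΔp ≥ ℏ/2

The minimum momentum spread is:
Δp_min = ℏ/(2Δx)
Δp_min = (1.055e-34 J·s) / (2 × 1.790e-08 m)
Δp_min = 2.946e-27 kg·m/s

A wave packet cannot have both a well-defined position and well-defined momentum.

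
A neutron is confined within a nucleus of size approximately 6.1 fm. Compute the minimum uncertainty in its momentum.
8.644 × 10^-21 kg·m/s

Using the Heisenberg uncertainty principle:
ΔxΔp ≥ ℏ/2

With Δx ≈ L = 6.100e-15 m (the confinement size):
Δp_min = ℏ/(2Δx)
Δp_min = (1.055e-34 J·s) / (2 × 6.100e-15 m)
Δp_min = 8.644e-21 kg·m/s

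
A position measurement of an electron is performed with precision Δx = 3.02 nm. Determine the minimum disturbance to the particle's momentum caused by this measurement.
1.746 × 10^-26 kg·m/s

The uncertainty principle implies that measuring position disturbs momentum:
ΔxΔp ≥ ℏ/2

When we measure position with precision Δx, we necessarily introduce a momentum uncertainty:
Δp ≥ ℏ/(2Δx)
Δp_min = (1.055e-34 J·s) / (2 × 3.020e-09 m)
Δp_min = 1.746e-26 kg·m/s

The more precisely we measure position, the greater the momentum disturbance.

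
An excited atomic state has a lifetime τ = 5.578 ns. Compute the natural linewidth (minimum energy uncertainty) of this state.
59.001 neV

Using the energy-time uncertainty principle:
ΔEΔt ≥ ℏ/2

The lifetime τ represents the time uncertainty Δt.
The natural linewidth (minimum energy uncertainty) is:

ΔE = ℏ/(2τ)
ΔE = (1.055e-34 J·s) / (2 × 5.578e-09 s)
ΔE = 9.453e-27 J = 59.001 neV

This natural linewidth limits the precision of spectroscopic measurements.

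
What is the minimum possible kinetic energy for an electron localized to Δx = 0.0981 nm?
989.749 meV

Localizing a particle requires giving it sufficient momentum uncertainty:

1. From uncertainty principle: Δp ≥ ℏ/(2Δx)
   Δp_min = (1.055e-34 J·s) / (2 × 9.810e-11 m)
   Δp_min = 5.375e-25 kg·m/s

2. This momentum uncertainty corresponds to kinetic energy:
   KE ≈ (Δp)²/(2m) = (5.375e-25)²/(2 × 9.109e-31 kg)
   KE = 1.586e-19 J = 989.749 meV

Tighter localization requires more energy.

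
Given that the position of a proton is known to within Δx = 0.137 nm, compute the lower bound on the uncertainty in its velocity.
230.106 m/s

Using the Heisenberg uncertainty principle and Δp = mΔv:
ΔxΔp ≥ ℏ/2
Δx(mΔv) ≥ ℏ/2

The minimum uncertainty in velocity is:
Δv_min = ℏ/(2mΔx)
Δv_min = (1.055e-34 J·s) / (2 × 1.673e-27 kg × 1.370e-10 m)
Δv_min = 2.301e+02 m/s = 230.106 m/s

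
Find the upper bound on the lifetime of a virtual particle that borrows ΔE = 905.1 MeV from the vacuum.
3.636 × 10^-25 s

Using the energy-time uncertainty principle:
ΔEΔt ≥ ℏ/2

For a virtual particle borrowing energy ΔE, the maximum lifetime is:
Δt_max = ℏ/(2ΔE)

Converting energy:
ΔE = 905.1 MeV = 1.450e-10 J

Δt_max = (1.055e-34 J·s) / (2 × 1.450e-10 J)
Δt_max = 3.636e-25 s = 3.636 × 10^-25 s

Virtual particles with higher borrowed energy exist for shorter times.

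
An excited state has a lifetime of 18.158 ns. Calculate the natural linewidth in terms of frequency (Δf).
4.383 MHz

Using the energy-time uncertainty principle and E = hf:
ΔEΔt ≥ ℏ/2
hΔf·Δt ≥ ℏ/2

The minimum frequency uncertainty is:
Δf = ℏ/(2hτ) = 1/(4πτ)
Δf = 1/(4π × 1.816e-08 s)
Δf = 4.383e+06 Hz = 4.383 MHz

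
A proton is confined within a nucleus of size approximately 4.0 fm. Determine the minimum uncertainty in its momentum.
1.318 × 10^-20 kg·m/s

Using the Heisenberg uncertainty principle:
ΔxΔp ≥ ℏ/2

With Δx ≈ L = 4.000e-15 m (the confinement size):
Δp_min = ℏ/(2Δx)
Δp_min = (1.055e-34 J·s) / (2 × 4.000e-15 m)
Δp_min = 1.318e-20 kg·m/s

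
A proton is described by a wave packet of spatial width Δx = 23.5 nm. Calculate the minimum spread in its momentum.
2.244 × 10^-27 kg·m/s

For a wave packet, the spatial width Δx and momentum spread Δp are related by the uncertainty principle:
ΔxΔp ≥ ℏ/2

The minimum momentum spread is:
Δp_min = ℏ/(2Δx)
Δp_min = (1.055e-34 J·s) / (2 × 2.350e-08 m)
Δp_min = 2.244e-27 kg·m/s

A wave packet cannot have both a well-defined position and well-defined momentum.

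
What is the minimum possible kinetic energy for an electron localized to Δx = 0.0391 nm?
6.230 eV

Localizing a particle requires giving it sufficient momentum uncertainty:

1. From uncertainty principle: Δp ≥ ℏ/(2Δx)
   Δp_min = (1.055e-34 J·s) / (2 × 3.910e-11 m)
   Δp_min = 1.349e-24 kg·m/s

2. This momentum uncertainty corresponds to kinetic energy:
   KE ≈ (Δp)²/(2m) = (1.349e-24)²/(2 × 9.109e-31 kg)
   KE = 9.982e-19 J = 6.230 eV

Tighter localization requires more energy.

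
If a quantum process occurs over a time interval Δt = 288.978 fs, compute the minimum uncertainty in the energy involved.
1.139 meV

Using the energy-time uncertainty principle:
ΔEΔt ≥ ℏ/2

The minimum uncertainty in energy is:
ΔE_min = ℏ/(2Δt)
ΔE_min = (1.055e-34 J·s) / (2 × 2.890e-13 s)
ΔE_min = 1.825e-22 J = 1.139 meV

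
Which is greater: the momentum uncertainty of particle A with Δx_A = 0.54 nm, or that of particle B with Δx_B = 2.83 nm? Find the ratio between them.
Particle A has the larger minimum momentum uncertainty, by a factor of 5.24.

For each particle, the minimum momentum uncertainty is Δp_min = ℏ/(2Δx):

Particle A: Δp_A = ℏ/(2×5.400e-10 m) = 9.765e-26 kg·m/s
Particle B: Δp_B = ℏ/(2×2.830e-09 m) = 1.863e-26 kg·m/s

Ratio: Δp_A/Δp_B = 5.24

Since Δp_min ∝ 1/Δx, the particle with smaller position uncertainty (A) has larger momentum uncertainty.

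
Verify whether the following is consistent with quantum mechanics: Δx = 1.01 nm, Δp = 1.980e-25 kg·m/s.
Yes, it satisfies the uncertainty principle.

Calculate the product ΔxΔp:
ΔxΔp = (1.010e-09 m) × (1.980e-25 kg·m/s)
ΔxΔp = 2.000e-34 J·s

Compare to the minimum allowed value ℏ/2:
ℏ/2 = 5.273e-35 J·s

Since ΔxΔp = 2.000e-34 J·s ≥ 5.273e-35 J·s = ℏ/2,
the measurement satisfies the uncertainty principle.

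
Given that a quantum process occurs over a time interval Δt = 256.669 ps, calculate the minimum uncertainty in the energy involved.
1.282 μeV

Using the energy-time uncertainty principle:
ΔEΔt ≥ ℏ/2

The minimum uncertainty in energy is:
ΔE_min = ℏ/(2Δt)
ΔE_min = (1.055e-34 J·s) / (2 × 2.567e-10 s)
ΔE_min = 2.054e-25 J = 1.282 μeV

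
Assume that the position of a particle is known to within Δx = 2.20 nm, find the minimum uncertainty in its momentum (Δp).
2.397 × 10^-26 kg·m/s

Using the Heisenberg uncertainty principle:
ΔxΔp ≥ ℏ/2

The minimum uncertainty in momentum is:
Δp_min = ℏ/(2Δx)
Δp_min = (1.055e-34 J·s) / (2 × 2.200e-09 m)
Δp_min = 2.397e-26 kg·m/s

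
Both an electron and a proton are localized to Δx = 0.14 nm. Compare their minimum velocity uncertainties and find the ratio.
The electron has the larger minimum velocity uncertainty, by a ratio of 1836.2.

For both particles, Δp_min = ℏ/(2Δx) = 3.766e-25 kg·m/s (same for both).

The velocity uncertainty is Δv = Δp/m:
- electron: Δv = 3.766e-25 / 9.109e-31 = 4.135e+05 m/s = 413.456 km/s
- proton: Δv = 3.766e-25 / 1.673e-27 = 2.252e+02 m/s = 225.175 m/s

Ratio: 4.135e+05 / 2.252e+02 = 1836.2

The lighter particle has larger velocity uncertainty because Δv ∝ 1/m.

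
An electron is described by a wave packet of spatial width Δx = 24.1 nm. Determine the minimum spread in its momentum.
2.188 × 10^-27 kg·m/s

For a wave packet, the spatial width Δx and momentum spread Δp are related by the uncertainty principle:
ΔxΔp ≥ ℏ/2

The minimum momentum spread is:
Δp_min = ℏ/(2Δx)
Δp_min = (1.055e-34 J·s) / (2 × 2.410e-08 m)
Δp_min = 2.188e-27 kg·m/s

A wave packet cannot have both a well-defined position and well-defined momentum.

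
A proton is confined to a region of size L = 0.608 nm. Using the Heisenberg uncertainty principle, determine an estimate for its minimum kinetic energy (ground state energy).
14.033 μeV

Using the uncertainty principle to estimate ground state energy:

1. The position uncertainty is approximately the confinement size:
   Δx ≈ L = 6.080e-10 m

2. From ΔxΔp ≥ ℏ/2, the minimum momentum uncertainty is:
   Δp ≈ ℏ/(2L) = 8.672e-26 kg·m/s

3. The kinetic energy is approximately:
   KE ≈ (Δp)²/(2m) = (8.672e-26)²/(2 × 1.673e-27 kg)
   KE ≈ 2.248e-24 J = 14.033 μeV

This is an order-of-magnitude estimate of the ground state energy.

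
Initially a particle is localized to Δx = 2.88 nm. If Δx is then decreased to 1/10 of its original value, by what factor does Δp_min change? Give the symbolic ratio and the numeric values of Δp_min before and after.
Original Δp_min = 1.831 × 10^-26 kg·m/s; new Δp'_min = 1.831 × 10^-25 kg·m/s; ratio Δp'_min/Δp_min = 10.

From the uncertainty principle ΔxΔp ≥ ℏ/2, the minimum momentum uncertainty is Δp_min = ℏ/(2Δx).

Original (Δx = 2.88 nm = 2.880e-09 m):
Δp_min = (1.055e-34 J·s)/(2 × 2.880e-09 m) = 1.831e-26 kg·m/s

When Δx → (1/10)Δx:
Δp'_min = ℏ/(2 × (1/10)Δx) = 10 × ℏ/(2Δx) = 10 × Δp_min
Δp'_min = 10 × 1.831e-26 kg·m/s = 1.831e-25 kg·m/s

Since Δp_min ∝ 1/Δx, when Δx is decreased to 1/10 of its original value, Δp_min increases to 10 times its original value.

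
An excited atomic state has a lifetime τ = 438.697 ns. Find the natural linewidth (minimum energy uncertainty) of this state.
750.190 peV

Using the energy-time uncertainty principle:
ΔEΔt ≥ ℏ/2

The lifetime τ represents the time uncertainty Δt.
The natural linewidth (minimum energy uncertainty) is:

ΔE = ℏ/(2τ)
ΔE = (1.055e-34 J·s) / (2 × 4.387e-07 s)
ΔE = 1.202e-28 J = 750.190 peV

This natural linewidth limits the precision of spectroscopic measurements.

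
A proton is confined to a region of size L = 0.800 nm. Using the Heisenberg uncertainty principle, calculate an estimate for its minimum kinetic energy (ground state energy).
8.105 μeV

Using the uncertainty principle to estimate ground state energy:

1. The position uncertainty is approximately the confinement size:
   Δx ≈ L = 8.000e-10 m

2. From ΔxΔp ≥ ℏ/2, the minimum momentum uncertainty is:
   Δp ≈ ℏ/(2L) = 6.591e-26 kg·m/s

3. The kinetic energy is approximately:
   KE ≈ (Δp)²/(2m) = (6.591e-26)²/(2 × 1.673e-27 kg)
   KE ≈ 1.299e-24 J = 8.105 μeV

This is an order-of-magnitude estimate of the ground state energy.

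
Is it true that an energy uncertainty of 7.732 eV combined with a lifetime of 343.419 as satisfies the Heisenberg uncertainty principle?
Yes, it satisfies the uncertainty relation.

Calculate the product ΔEΔt:
ΔE = 7.732 eV = 1.239e-18 J
ΔEΔt = (1.239e-18 J) × (3.434e-16 s)
ΔEΔt = 4.254e-34 J·s

Compare to the minimum allowed value ℏ/2:
ℏ/2 = 5.273e-35 J·s

Since ΔEΔt = 4.254e-34 J·s ≥ 5.273e-35 J·s = ℏ/2,
this satisfies the uncertainty relation.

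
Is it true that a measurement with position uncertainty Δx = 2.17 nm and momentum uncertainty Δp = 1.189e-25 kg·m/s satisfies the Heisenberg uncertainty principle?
Yes, it satisfies the uncertainty principle.

Calculate the product ΔxΔp:
ΔxΔp = (2.170e-09 m) × (1.189e-25 kg·m/s)
ΔxΔp = 2.580e-34 J·s

Compare to the minimum allowed value ℏ/2:
ℏ/2 = 5.273e-35 J·s

Since ΔxΔp = 2.580e-34 J·s ≥ 5.273e-35 J·s = ℏ/2,
the measurement satisfies the uncertainty principle.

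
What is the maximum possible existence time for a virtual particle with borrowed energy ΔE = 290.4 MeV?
1.133 ys

Using the energy-time uncertainty principle:
ΔEΔt ≥ ℏ/2

For a virtual particle borrowing energy ΔE, the maximum lifetime is:
Δt_max = ℏ/(2ΔE)

Converting energy:
ΔE = 290.4 MeV = 4.653e-11 J

Δt_max = (1.055e-34 J·s) / (2 × 4.653e-11 J)
Δt_max = 1.133e-24 s = 1.133 ys

Virtual particles with higher borrowed energy exist for shorter times.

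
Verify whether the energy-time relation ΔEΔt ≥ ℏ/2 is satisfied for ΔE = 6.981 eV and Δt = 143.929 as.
Yes, it satisfies the uncertainty relation.

Calculate the product ΔEΔt:
ΔE = 6.981 eV = 1.118e-18 J
ΔEΔt = (1.118e-18 J) × (1.439e-16 s)
ΔEΔt = 1.610e-34 J·s

Compare to the minimum allowed value ℏ/2:
ℏ/2 = 5.273e-35 J·s

Since ΔEΔt = 1.610e-34 J·s ≥ 5.273e-35 J·s = ℏ/2,
this satisfies the uncertainty relation.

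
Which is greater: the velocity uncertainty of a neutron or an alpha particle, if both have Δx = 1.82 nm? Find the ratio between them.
The neutron has the larger minimum velocity uncertainty, by a ratio of 4.0.

For both particles, Δp_min = ℏ/(2Δx) = 2.897e-26 kg·m/s (same for both).

The velocity uncertainty is Δv = Δp/m:
- neutron: Δv = 2.897e-26 / 1.675e-27 = 1.730e+01 m/s = 17.297 m/s
- alpha particle: Δv = 2.897e-26 / 6.645e-27 = 4.360e+00 m/s = 4.360 m/s

Ratio: 1.730e+01 / 4.360e+00 = 4.0

The lighter particle has larger velocity uncertainty because Δv ∝ 1/m.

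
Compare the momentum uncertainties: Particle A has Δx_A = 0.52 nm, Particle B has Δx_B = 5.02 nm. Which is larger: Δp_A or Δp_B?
Particle A has the larger minimum momentum uncertainty, by a factor of 9.65.

For each particle, the minimum momentum uncertainty is Δp_min = ℏ/(2Δx):

Particle A: Δp_A = ℏ/(2×5.200e-10 m) = 1.014e-25 kg·m/s
Particle B: Δp_B = ℏ/(2×5.020e-09 m) = 1.050e-26 kg·m/s

Ratio: Δp_A/Δp_B = 9.65

Since Δp_min ∝ 1/Δx, the particle with smaller position uncertainty (A) has larger momentum uncertainty.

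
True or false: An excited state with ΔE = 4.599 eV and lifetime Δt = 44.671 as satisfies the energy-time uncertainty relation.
No, it violates the uncertainty relation.

Calculate the product ΔEΔt:
ΔE = 4.599 eV = 7.368e-19 J
ΔEΔt = (7.368e-19 J) × (4.467e-17 s)
ΔEΔt = 3.292e-35 J·s

Compare to the minimum allowed value ℏ/2:
ℏ/2 = 5.273e-35 J·s

Since ΔEΔt = 3.292e-35 J·s < 5.273e-35 J·s = ℏ/2,
this violates the uncertainty relation.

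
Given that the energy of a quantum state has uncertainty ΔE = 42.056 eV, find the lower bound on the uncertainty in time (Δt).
7.825 as

Using the energy-time uncertainty principle:
ΔEΔt ≥ ℏ/2

The minimum uncertainty in time is:
Δt_min = ℏ/(2ΔE)
Δt_min = (1.055e-34 J·s) / (2 × 6.738e-18 J)
Δt_min = 7.825e-18 s = 7.825 as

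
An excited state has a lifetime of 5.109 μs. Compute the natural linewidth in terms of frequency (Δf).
15.576 kHz

Using the energy-time uncertainty principle and E = hf:
ΔEΔt ≥ ℏ/2
hΔf·Δt ≥ ℏ/2

The minimum frequency uncertainty is:
Δf = ℏ/(2hτ) = 1/(4πτ)
Δf = 1/(4π × 5.109e-06 s)
Δf = 1.558e+04 Hz = 15.576 kHz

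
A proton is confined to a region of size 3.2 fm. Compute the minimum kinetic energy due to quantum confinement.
506.587 keV

Using the uncertainty principle:

1. Position uncertainty: Δx ≈ 3.200e-15 m
2. Minimum momentum uncertainty: Δp = ℏ/(2Δx) = 1.648e-20 kg·m/s
3. Minimum kinetic energy:
   KE = (Δp)²/(2m) = (1.648e-20)²/(2 × 1.673e-27 kg)
   KE = 8.116e-14 J = 506.587 keV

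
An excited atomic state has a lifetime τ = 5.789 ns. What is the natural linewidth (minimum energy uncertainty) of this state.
56.850 neV

Using the energy-time uncertainty principle:
ΔEΔt ≥ ℏ/2

The lifetime τ represents the time uncertainty Δt.
The natural linewidth (minimum energy uncertainty) is:

ΔE = ℏ/(2τ)
ΔE = (1.055e-34 J·s) / (2 × 5.789e-09 s)
ΔE = 9.108e-27 J = 56.850 neV

This natural linewidth limits the precision of spectroscopic measurements.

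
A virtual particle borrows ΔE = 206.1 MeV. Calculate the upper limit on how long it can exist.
1.597 ys

Using the energy-time uncertainty principle:
ΔEΔt ≥ ℏ/2

For a virtual particle borrowing energy ΔE, the maximum lifetime is:
Δt_max = ℏ/(2ΔE)

Converting energy:
ΔE = 206.1 MeV = 3.302e-11 J

Δt_max = (1.055e-34 J·s) / (2 × 3.302e-11 J)
Δt_max = 1.597e-24 s = 1.597 ys

Virtual particles with higher borrowed energy exist for shorter times.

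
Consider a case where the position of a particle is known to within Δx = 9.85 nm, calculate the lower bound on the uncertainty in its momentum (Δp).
5.353 × 10^-27 kg·m/s

Using the Heisenberg uncertainty principle:
ΔxΔp ≥ ℏ/2

The minimum uncertainty in momentum is:
Δp_min = ℏ/(2Δx)
Δp_min = (1.055e-34 J·s) / (2 × 9.850e-09 m)
Δp_min = 5.353e-27 kg·m/s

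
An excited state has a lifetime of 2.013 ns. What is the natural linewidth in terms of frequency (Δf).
39.532 MHz

Using the energy-time uncertainty principle and E = hf:
ΔEΔt ≥ ℏ/2
hΔf·Δt ≥ ℏ/2

The minimum frequency uncertainty is:
Δf = ℏ/(2hτ) = 1/(4πτ)
Δf = 1/(4π × 2.013e-09 s)
Δf = 3.953e+07 Hz = 39.532 MHz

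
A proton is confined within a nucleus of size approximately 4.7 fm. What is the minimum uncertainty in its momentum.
1.122 × 10^-20 kg·m/s

Using the Heisenberg uncertainty principle:
ΔxΔp ≥ ℏ/2

With Δx ≈ L = 4.700e-15 m (the confinement size):
Δp_min = ℏ/(2Δx)
Δp_min = (1.055e-34 J·s) / (2 × 4.700e-15 m)
Δp_min = 1.122e-20 kg·m/s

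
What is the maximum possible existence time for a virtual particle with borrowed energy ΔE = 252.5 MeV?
1.303 ys

Using the energy-time uncertainty principle:
ΔEΔt ≥ ℏ/2

For a virtual particle borrowing energy ΔE, the maximum lifetime is:
Δt_max = ℏ/(2ΔE)

Converting energy:
ΔE = 252.5 MeV = 4.045e-11 J

Δt_max = (1.055e-34 J·s) / (2 × 4.045e-11 J)
Δt_max = 1.303e-24 s = 1.303 ys

Virtual particles with higher borrowed energy exist for shorter times.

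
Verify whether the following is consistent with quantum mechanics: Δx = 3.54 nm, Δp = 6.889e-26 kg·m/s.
Yes, it satisfies the uncertainty principle.

Calculate the product ΔxΔp:
ΔxΔp = (3.540e-09 m) × (6.889e-26 kg·m/s)
ΔxΔp = 2.439e-34 J·s

Compare to the minimum allowed value ℏ/2:
ℏ/2 = 5.273e-35 J·s

Since ΔxΔp = 2.439e-34 J·s ≥ 5.273e-35 J·s = ℏ/2,
the measurement satisfies the uncertainty principle.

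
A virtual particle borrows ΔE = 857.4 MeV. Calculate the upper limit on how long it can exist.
3.838 × 10^-25 s

Using the energy-time uncertainty principle:
ΔEΔt ≥ ℏ/2

For a virtual particle borrowing energy ΔE, the maximum lifetime is:
Δt_max = ℏ/(2ΔE)

Converting energy:
ΔE = 857.4 MeV = 1.374e-10 J

Δt_max = (1.055e-34 J·s) / (2 × 1.374e-10 J)
Δt_max = 3.838e-25 s = 3.838 × 10^-25 s

Virtual particles with higher borrowed energy exist for shorter times.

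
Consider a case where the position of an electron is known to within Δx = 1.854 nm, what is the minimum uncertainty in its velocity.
31.221 km/s

Using the Heisenberg uncertainty principle and Δp = mΔv:
ΔxΔp ≥ ℏ/2
Δx(mΔv) ≥ ℏ/2

The minimum uncertainty in velocity is:
Δv_min = ℏ/(2mΔx)
Δv_min = (1.055e-34 J·s) / (2 × 9.109e-31 kg × 1.854e-09 m)
Δv_min = 3.122e+04 m/s = 31.221 km/s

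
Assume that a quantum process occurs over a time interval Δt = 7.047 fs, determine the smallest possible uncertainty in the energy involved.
46.702 meV

Using the energy-time uncertainty principle:
ΔEΔt ≥ ℏ/2

The minimum uncertainty in energy is:
ΔE_min = ℏ/(2Δt)
ΔE_min = (1.055e-34 J·s) / (2 × 7.047e-15 s)
ΔE_min = 7.482e-21 J = 46.702 meV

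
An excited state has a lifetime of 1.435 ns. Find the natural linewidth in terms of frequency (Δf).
55.455 MHz

Using the energy-time uncertainty principle and E = hf:
ΔEΔt ≥ ℏ/2
hΔf·Δt ≥ ℏ/2

The minimum frequency uncertainty is:
Δf = ℏ/(2hτ) = 1/(4πτ)
Δf = 1/(4π × 1.435e-09 s)
Δf = 5.545e+07 Hz = 55.455 MHz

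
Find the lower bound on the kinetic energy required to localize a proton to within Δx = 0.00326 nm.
488.111 meV

Localizing a particle requires giving it sufficient momentum uncertainty:

1. From uncertainty principle: Δp ≥ ℏ/(2Δx)
   Δp_min = (1.055e-34 J·s) / (2 × 3.260e-12 m)
   Δp_min = 1.617e-23 kg·m/s

2. This momentum uncertainty corresponds to kinetic energy:
   KE ≈ (Δp)²/(2m) = (1.617e-23)²/(2 × 1.673e-27 kg)
   KE = 7.820e-20 J = 488.111 meV

Tighter localization requires more energy.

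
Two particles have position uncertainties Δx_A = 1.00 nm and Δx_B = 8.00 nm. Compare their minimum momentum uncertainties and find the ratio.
Particle A has the larger minimum momentum uncertainty, by a factor of 8.00.

For each particle, the minimum momentum uncertainty is Δp_min = ℏ/(2Δx):

Particle A: Δp_A = ℏ/(2×1.000e-09 m) = 5.273e-26 kg·m/s
Particle B: Δp_B = ℏ/(2×8.000e-09 m) = 6.591e-27 kg·m/s

Ratio: Δp_A/Δp_B = 8.00

Since Δp_min ∝ 1/Δx, the particle with smaller position uncertainty (A) has larger momentum uncertainty.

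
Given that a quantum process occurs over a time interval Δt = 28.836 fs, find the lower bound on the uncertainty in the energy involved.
11.413 meV

Using the energy-time uncertainty principle:
ΔEΔt ≥ ℏ/2

The minimum uncertainty in energy is:
ΔE_min = ℏ/(2Δt)
ΔE_min = (1.055e-34 J·s) / (2 × 2.884e-14 s)
ΔE_min = 1.829e-21 J = 11.413 meV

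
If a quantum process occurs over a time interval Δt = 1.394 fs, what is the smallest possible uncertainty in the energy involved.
236.088 meV

Using the energy-time uncertainty principle:
ΔEΔt ≥ ℏ/2

The minimum uncertainty in energy is:
ΔE_min = ℏ/(2Δt)
ΔE_min = (1.055e-34 J·s) / (2 × 1.394e-15 s)
ΔE_min = 3.783e-20 J = 236.088 meV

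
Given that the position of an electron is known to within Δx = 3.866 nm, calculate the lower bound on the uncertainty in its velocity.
14.973 km/s

Using the Heisenberg uncertainty principle and Δp = mΔv:
ΔxΔp ≥ ℏ/2
Δx(mΔv) ≥ ℏ/2

The minimum uncertainty in velocity is:
Δv_min = ℏ/(2mΔx)
Δv_min = (1.055e-34 J·s) / (2 × 9.109e-31 kg × 3.866e-09 m)
Δv_min = 1.497e+04 m/s = 14.973 km/s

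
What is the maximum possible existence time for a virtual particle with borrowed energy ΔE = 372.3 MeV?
8.840 × 10^-25 s

Using the energy-time uncertainty principle:
ΔEΔt ≥ ℏ/2

For a virtual particle borrowing energy ΔE, the maximum lifetime is:
Δt_max = ℏ/(2ΔE)

Converting energy:
ΔE = 372.3 MeV = 5.965e-11 J

Δt_max = (1.055e-34 J·s) / (2 × 5.965e-11 J)
Δt_max = 8.840e-25 s = 8.840 × 10^-25 s

Virtual particles with higher borrowed energy exist for shorter times.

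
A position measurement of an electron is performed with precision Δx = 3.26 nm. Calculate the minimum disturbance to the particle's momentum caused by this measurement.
1.617 × 10^-26 kg·m/s

The uncertainty principle implies that measuring position disturbs momentum:
ΔxΔp ≥ ℏ/2

When we measure position with precision Δx, we necessarily introduce a momentum uncertainty:
Δp ≥ ℏ/(2Δx)
Δp_min = (1.055e-34 J·s) / (2 × 3.260e-09 m)
Δp_min = 1.617e-26 kg·m/s

The more precisely we measure position, the greater the momentum disturbance.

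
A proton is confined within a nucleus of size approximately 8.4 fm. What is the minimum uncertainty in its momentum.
6.277 × 10^-21 kg·m/s

Using the Heisenberg uncertainty principle:
ΔxΔp ≥ ℏ/2

With Δx ≈ L = 8.400e-15 m (the confinement size):
Δp_min = ℏ/(2Δx)
Δp_min = (1.055e-34 J·s) / (2 × 8.400e-15 m)
Δp_min = 6.277e-21 kg·m/s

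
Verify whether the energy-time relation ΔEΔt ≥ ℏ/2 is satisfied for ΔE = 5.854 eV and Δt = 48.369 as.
No, it violates the uncertainty relation.

Calculate the product ΔEΔt:
ΔE = 5.854 eV = 9.379e-19 J
ΔEΔt = (9.379e-19 J) × (4.837e-17 s)
ΔEΔt = 4.537e-35 J·s

Compare to the minimum allowed value ℏ/2:
ℏ/2 = 5.273e-35 J·s

Since ΔEΔt = 4.537e-35 J·s < 5.273e-35 J·s = ℏ/2,
this violates the uncertainty relation.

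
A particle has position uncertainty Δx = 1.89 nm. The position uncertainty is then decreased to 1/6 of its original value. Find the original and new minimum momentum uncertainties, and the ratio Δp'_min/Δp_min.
Original Δp_min = 2.790 × 10^-26 kg·m/s; new Δp'_min = 1.674 × 10^-25 kg·m/s; ratio Δp'_min/Δp_min = 6.

From the uncertainty principle ΔxΔp ≥ ℏ/2, the minimum momentum uncertainty is Δp_min = ℏ/(2Δx).

Original (Δx = 1.89 nm = 1.890e-09 m):
Δp_min = (1.055e-34 J·s)/(2 × 1.890e-09 m) = 2.790e-26 kg·m/s

When Δx → (1/6)Δx:
Δp'_min = ℏ/(2 × (1/6)Δx) = 6 × ℏ/(2Δx) = 6 × Δp_min
Δp'_min = 6 × 2.790e-26 kg·m/s = 1.674e-25 kg·m/s

Since Δp_min ∝ 1/Δx, when Δx is decreased to 1/6 of its original value, Δp_min increases to 6 times its original value.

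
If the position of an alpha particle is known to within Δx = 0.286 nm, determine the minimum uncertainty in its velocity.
27.746 m/s

Using the Heisenberg uncertainty principle and Δp = mΔv:
ΔxΔp ≥ ℏ/2
Δx(mΔv) ≥ ℏ/2

The minimum uncertainty in velocity is:
Δv_min = ℏ/(2mΔx)
Δv_min = (1.055e-34 J·s) / (2 × 6.645e-27 kg × 2.860e-10 m)
Δv_min = 2.775e+01 m/s = 27.746 m/s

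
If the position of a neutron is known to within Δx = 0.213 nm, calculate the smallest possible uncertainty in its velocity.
147.799 m/s

Using the Heisenberg uncertainty principle and Δp = mΔv:
ΔxΔp ≥ ℏ/2
Δx(mΔv) ≥ ℏ/2

The minimum uncertainty in velocity is:
Δv_min = ℏ/(2mΔx)
Δv_min = (1.055e-34 J·s) / (2 × 1.675e-27 kg × 2.130e-10 m)
Δv_min = 1.478e+02 m/s = 147.799 m/s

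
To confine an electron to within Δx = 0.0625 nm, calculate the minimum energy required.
2.438 eV

Localizing a particle requires giving it sufficient momentum uncertainty:

1. From uncertainty principle: Δp ≥ ℏ/(2Δx)
   Δp_min = (1.055e-34 J·s) / (2 × 6.250e-11 m)
   Δp_min = 8.437e-25 kg·m/s

2. This momentum uncertainty corresponds to kinetic energy:
   KE ≈ (Δp)²/(2m) = (8.437e-25)²/(2 × 9.109e-31 kg)
   KE = 3.907e-19 J = 2.438 eV

Tighter localization requires more energy.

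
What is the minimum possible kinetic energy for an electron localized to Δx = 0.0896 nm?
1.186 eV

Localizing a particle requires giving it sufficient momentum uncertainty:

1. From uncertainty principle: Δp ≥ ℏ/(2Δx)
   Δp_min = (1.055e-34 J·s) / (2 × 8.960e-11 m)
   Δp_min = 5.885e-25 kg·m/s

2. This momentum uncertainty corresponds to kinetic energy:
   KE ≈ (Δp)²/(2m) = (5.885e-25)²/(2 × 9.109e-31 kg)
   KE = 1.901e-19 J = 1.186 eV

Tighter localization requires more energy.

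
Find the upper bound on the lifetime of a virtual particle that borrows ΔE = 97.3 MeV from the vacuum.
3.382 ys

Using the energy-time uncertainty principle:
ΔEΔt ≥ ℏ/2

For a virtual particle borrowing energy ΔE, the maximum lifetime is:
Δt_max = ℏ/(2ΔE)

Converting energy:
ΔE = 97.3 MeV = 1.559e-11 J

Δt_max = (1.055e-34 J·s) / (2 × 1.559e-11 J)
Δt_max = 3.382e-24 s = 3.382 ys

Virtual particles with higher borrowed energy exist for shorter times.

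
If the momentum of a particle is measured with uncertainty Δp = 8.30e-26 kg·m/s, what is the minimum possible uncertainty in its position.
635.284 pm

Using the Heisenberg uncertainty principle:
ΔxΔp ≥ ℏ/2

The minimum uncertainty in position is:
Δx_min = ℏ/(2Δp)
Δx_min = (1.055e-34 J·s) / (2 × 8.300e-26 kg·m/s)
Δx_min = 6.353e-10 m = 635.284 pm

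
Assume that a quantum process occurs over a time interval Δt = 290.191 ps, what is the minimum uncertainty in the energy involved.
1.134 μeV

Using the energy-time uncertainty principle:
ΔEΔt ≥ ℏ/2

The minimum uncertainty in energy is:
ΔE_min = ℏ/(2Δt)
ΔE_min = (1.055e-34 J·s) / (2 × 2.902e-10 s)
ΔE_min = 1.817e-25 J = 1.134 μeV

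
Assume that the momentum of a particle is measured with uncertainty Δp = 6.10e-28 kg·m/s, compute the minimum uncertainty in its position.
86.440 nm

Using the Heisenberg uncertainty principle:
ΔxΔp ≥ ℏ/2

The minimum uncertainty in position is:
Δx_min = ℏ/(2Δp)
Δx_min = (1.055e-34 J·s) / (2 × 6.100e-28 kg·m/s)
Δx_min = 8.644e-08 m = 86.440 nm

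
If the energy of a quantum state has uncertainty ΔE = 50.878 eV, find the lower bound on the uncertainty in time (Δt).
6.469 as

Using the energy-time uncertainty principle:
ΔEΔt ≥ ℏ/2

The minimum uncertainty in time is:
Δt_min = ℏ/(2ΔE)
Δt_min = (1.055e-34 J·s) / (2 × 8.152e-18 J)
Δt_min = 6.469e-18 s = 6.469 as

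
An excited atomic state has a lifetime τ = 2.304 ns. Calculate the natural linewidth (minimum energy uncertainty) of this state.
142.841 neV

Using the energy-time uncertainty principle:
ΔEΔt ≥ ℏ/2

The lifetime τ represents the time uncertainty Δt.
The natural linewidth (minimum energy uncertainty) is:

ΔE = ℏ/(2τ)
ΔE = (1.055e-34 J·s) / (2 × 2.304e-09 s)
ΔE = 2.289e-26 J = 142.841 neV

This natural linewidth limits the precision of spectroscopic measurements.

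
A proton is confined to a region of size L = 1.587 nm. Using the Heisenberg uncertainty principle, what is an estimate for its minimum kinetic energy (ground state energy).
2.060 μeV

Using the uncertainty principle to estimate ground state energy:

1. The position uncertainty is approximately the confinement size:
   Δx ≈ L = 1.587e-09 m

2. From ΔxΔp ≥ ℏ/2, the minimum momentum uncertainty is:
   Δp ≈ ℏ/(2L) = 3.323e-26 kg·m/s

3. The kinetic energy is approximately:
   KE ≈ (Δp)²/(2m) = (3.323e-26)²/(2 × 1.673e-27 kg)
   KE ≈ 3.300e-25 J = 2.060 μeV

This is an order-of-magnitude estimate of the ground state energy.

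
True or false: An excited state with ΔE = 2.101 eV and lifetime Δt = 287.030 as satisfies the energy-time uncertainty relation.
Yes, it satisfies the uncertainty relation.

Calculate the product ΔEΔt:
ΔE = 2.101 eV = 3.366e-19 J
ΔEΔt = (3.366e-19 J) × (2.870e-16 s)
ΔEΔt = 9.662e-35 J·s

Compare to the minimum allowed value ℏ/2:
ℏ/2 = 5.273e-35 J·s

Since ΔEΔt = 9.662e-35 J·s ≥ 5.273e-35 J·s = ℏ/2,
this satisfies the uncertainty relation.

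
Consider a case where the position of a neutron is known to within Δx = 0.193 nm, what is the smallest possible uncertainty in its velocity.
163.115 m/s

Using the Heisenberg uncertainty principle and Δp = mΔv:
ΔxΔp ≥ ℏ/2
Δx(mΔv) ≥ ℏ/2

The minimum uncertainty in velocity is:
Δv_min = ℏ/(2mΔx)
Δv_min = (1.055e-34 J·s) / (2 × 1.675e-27 kg × 1.930e-10 m)
Δv_min = 1.631e+02 m/s = 163.115 m/s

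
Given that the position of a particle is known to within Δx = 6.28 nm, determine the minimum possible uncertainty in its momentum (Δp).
8.396 × 10^-27 kg·m/s

Using the Heisenberg uncertainty principle:
ΔxΔp ≥ ℏ/2

The minimum uncertainty in momentum is:
Δp_min = ℏ/(2Δx)
Δp_min = (1.055e-34 J·s) / (2 × 6.280e-09 m)
Δp_min = 8.396e-27 kg·m/s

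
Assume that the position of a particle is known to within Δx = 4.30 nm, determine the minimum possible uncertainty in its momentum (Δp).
1.226 × 10^-26 kg·m/s

Using the Heisenberg uncertainty principle:
ΔxΔp ≥ ℏ/2

The minimum uncertainty in momentum is:
Δp_min = ℏ/(2Δx)
Δp_min = (1.055e-34 J·s) / (2 × 4.300e-09 m)
Δp_min = 1.226e-26 kg·m/s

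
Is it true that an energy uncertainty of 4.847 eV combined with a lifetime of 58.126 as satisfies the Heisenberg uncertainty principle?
No, it violates the uncertainty relation.

Calculate the product ΔEΔt:
ΔE = 4.847 eV = 7.766e-19 J
ΔEΔt = (7.766e-19 J) × (5.813e-17 s)
ΔEΔt = 4.514e-35 J·s

Compare to the minimum allowed value ℏ/2:
ℏ/2 = 5.273e-35 J·s

Since ΔEΔt = 4.514e-35 J·s < 5.273e-35 J·s = ℏ/2,
this violates the uncertainty relation.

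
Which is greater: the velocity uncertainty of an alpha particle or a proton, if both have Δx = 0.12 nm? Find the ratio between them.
The proton has the larger minimum velocity uncertainty, by a ratio of 4.0.

For both particles, Δp_min = ℏ/(2Δx) = 4.394e-25 kg·m/s (same for both).

The velocity uncertainty is Δv = Δp/m:
- alpha particle: Δv = 4.394e-25 / 6.645e-27 = 6.613e+01 m/s = 66.129 m/s
- proton: Δv = 4.394e-25 / 1.673e-27 = 2.627e+02 m/s = 262.704 m/s

Ratio: 2.627e+02 / 6.613e+01 = 4.0

The lighter particle has larger velocity uncertainty because Δv ∝ 1/m.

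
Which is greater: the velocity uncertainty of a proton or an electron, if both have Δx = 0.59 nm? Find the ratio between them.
The electron has the larger minimum velocity uncertainty, by a ratio of 1836.2.

For both particles, Δp_min = ℏ/(2Δx) = 8.937e-26 kg·m/s (same for both).

The velocity uncertainty is Δv = Δp/m:
- proton: Δv = 8.937e-26 / 1.673e-27 = 5.343e+01 m/s = 53.431 m/s
- electron: Δv = 8.937e-26 / 9.109e-31 = 9.811e+04 m/s = 98.108 km/s

Ratio: 9.811e+04 / 5.343e+01 = 1836.2

The lighter particle has larger velocity uncertainty because Δv ∝ 1/m.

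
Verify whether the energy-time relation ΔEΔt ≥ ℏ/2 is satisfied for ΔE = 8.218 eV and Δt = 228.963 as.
Yes, it satisfies the uncertainty relation.

Calculate the product ΔEΔt:
ΔE = 8.218 eV = 1.317e-18 J
ΔEΔt = (1.317e-18 J) × (2.290e-16 s)
ΔEΔt = 3.015e-34 J·s

Compare to the minimum allowed value ℏ/2:
ℏ/2 = 5.273e-35 J·s

Since ΔEΔt = 3.015e-34 J·s ≥ 5.273e-35 J·s = ℏ/2,
this satisfies the uncertainty relation.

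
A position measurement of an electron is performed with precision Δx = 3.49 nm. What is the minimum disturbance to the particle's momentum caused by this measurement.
1.511 × 10^-26 kg·m/s

The uncertainty principle implies that measuring position disturbs momentum:
ΔxΔp ≥ ℏ/2

When we measure position with precision Δx, we necessarily introduce a momentum uncertainty:
Δp ≥ ℏ/(2Δx)
Δp_min = (1.055e-34 J·s) / (2 × 3.490e-09 m)
Δp_min = 1.511e-26 kg·m/s

The more precisely we measure position, the greater the momentum disturbance.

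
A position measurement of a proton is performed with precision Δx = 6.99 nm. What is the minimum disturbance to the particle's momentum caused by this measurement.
7.543 × 10^-27 kg·m/s

The uncertainty principle implies that measuring position disturbs momentum:
ΔxΔp ≥ ℏ/2

When we measure position with precision Δx, we necessarily introduce a momentum uncertainty:
Δp ≥ ℏ/(2Δx)
Δp_min = (1.055e-34 J·s) / (2 × 6.990e-09 m)
Δp_min = 7.543e-27 kg·m/s

The more precisely we measure position, the greater the momentum disturbance.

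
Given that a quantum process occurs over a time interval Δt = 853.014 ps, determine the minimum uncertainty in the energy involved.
385.815 neV

Using the energy-time uncertainty principle:
ΔEΔt ≥ ℏ/2

The minimum uncertainty in energy is:
ΔE_min = ℏ/(2Δt)
ΔE_min = (1.055e-34 J·s) / (2 × 8.530e-10 s)
ΔE_min = 6.181e-26 J = 385.815 neV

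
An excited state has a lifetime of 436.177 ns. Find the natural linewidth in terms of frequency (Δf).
182.443 kHz

Using the energy-time uncertainty principle and E = hf:
ΔEΔt ≥ ℏ/2
hΔf·Δt ≥ ℏ/2

The minimum frequency uncertainty is:
Δf = ℏ/(2hτ) = 1/(4πτ)
Δf = 1/(4π × 4.362e-07 s)
Δf = 1.824e+05 Hz = 182.443 kHz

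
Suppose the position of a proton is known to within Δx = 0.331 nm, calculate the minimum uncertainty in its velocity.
95.240 m/s

Using the Heisenberg uncertainty principle and Δp = mΔv:
ΔxΔp ≥ ℏ/2
Δx(mΔv) ≥ ℏ/2

The minimum uncertainty in velocity is:
Δv_min = ℏ/(2mΔx)
Δv_min = (1.055e-34 J·s) / (2 × 1.673e-27 kg × 3.310e-10 m)
Δv_min = 9.524e+01 m/s = 95.240 m/s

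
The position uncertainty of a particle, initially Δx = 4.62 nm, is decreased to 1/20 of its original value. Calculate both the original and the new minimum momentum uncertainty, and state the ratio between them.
Original Δp_min = 1.141 × 10^-26 kg·m/s; new Δp'_min = 2.283 × 10^-25 kg·m/s; ratio Δp'_min/Δp_min = 20.

From the uncertainty principle ΔxΔp ≥ ℏ/2, the minimum momentum uncertainty is Δp_min = ℏ/(2Δx).

Original (Δx = 4.62 nm = 4.620e-09 m):
Δp_min = (1.055e-34 J·s)/(2 × 4.620e-09 m) = 1.141e-26 kg·m/s

When Δx → (1/20)Δx:
Δp'_min = ℏ/(2 × (1/20)Δx) = 20 × ℏ/(2Δx) = 20 × Δp_min
Δp'_min = 20 × 1.141e-26 kg·m/s = 2.283e-25 kg·m/s

Since Δp_min ∝ 1/Δx, when Δx is decreased to 1/20 of its original value, Δp_min increases to 20 times its original value.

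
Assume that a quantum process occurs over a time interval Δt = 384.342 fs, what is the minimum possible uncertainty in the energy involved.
856.284 μeV

Using the energy-time uncertainty principle:
ΔEΔt ≥ ℏ/2

The minimum uncertainty in energy is:
ΔE_min = ℏ/(2Δt)
ΔE_min = (1.055e-34 J·s) / (2 × 3.843e-13 s)
ΔE_min = 1.372e-22 J = 856.284 μeV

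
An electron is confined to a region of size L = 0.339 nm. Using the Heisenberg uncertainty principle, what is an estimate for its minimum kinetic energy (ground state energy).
82.883 meV

Using the uncertainty principle to estimate ground state energy:

1. The position uncertainty is approximately the confinement size:
   Δx ≈ L = 3.390e-10 m

2. From ΔxΔp ≥ ℏ/2, the minimum momentum uncertainty is:
   Δp ≈ ℏ/(2L) = 1.555e-25 kg·m/s

3. The kinetic energy is approximately:
   KE ≈ (Δp)²/(2m) = (1.555e-25)²/(2 × 9.109e-31 kg)
   KE ≈ 1.328e-20 J = 82.883 meV

This is an order-of-magnitude estimate of the ground state energy.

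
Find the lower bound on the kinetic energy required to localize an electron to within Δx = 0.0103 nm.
89.782 eV

Localizing a particle requires giving it sufficient momentum uncertainty:

1. From uncertainty principle: Δp ≥ ℏ/(2Δx)
   Δp_min = (1.055e-34 J·s) / (2 × 1.030e-11 m)
   Δp_min = 5.119e-24 kg·m/s

2. This momentum uncertainty corresponds to kinetic energy:
   KE ≈ (Δp)²/(2m) = (5.119e-24)²/(2 × 9.109e-31 kg)
   KE = 1.438e-17 J = 89.782 eV

Tighter localization requires more energy.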